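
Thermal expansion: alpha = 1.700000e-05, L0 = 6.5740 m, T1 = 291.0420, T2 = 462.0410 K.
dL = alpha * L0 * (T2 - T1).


dT = 170.9990 K
dL = 1.700000e-05 * 6.5740 * 170.9990 = 0.019111 m
L_final = 6.593111 m

dL = 0.019111 m


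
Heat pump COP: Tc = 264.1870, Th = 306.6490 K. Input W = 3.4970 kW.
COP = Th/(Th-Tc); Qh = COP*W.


COP = 306.6490 / 42.4620 = 7.2217
Qh = 7.2217 * 3.4970 = 25.2544 kW

COP = 7.2217, Qh = 25.2544 kW


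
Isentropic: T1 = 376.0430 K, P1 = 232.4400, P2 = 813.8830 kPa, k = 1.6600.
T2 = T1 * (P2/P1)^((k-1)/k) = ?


(k-1)/k = 0.3976
(P2/P1)^exp = 1.6458
T2 = 376.0430 * 1.6458 = 618.9086 K

618.9086 K


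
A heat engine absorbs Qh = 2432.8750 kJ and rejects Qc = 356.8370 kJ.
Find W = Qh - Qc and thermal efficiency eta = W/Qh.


W = 2432.8750 - 356.8370 = 2076.0380 kJ
eta = 2076.0380 / 2432.8750 = 0.8533 = 85.3327%

W = 2076.0380 kJ, eta = 85.3327%


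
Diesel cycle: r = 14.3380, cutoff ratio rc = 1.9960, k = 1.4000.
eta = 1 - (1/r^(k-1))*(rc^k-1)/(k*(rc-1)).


r^(k-1) = 2.9013
rc^k = 2.6316
eta = 0.5967 = 59.6690%

59.6690%


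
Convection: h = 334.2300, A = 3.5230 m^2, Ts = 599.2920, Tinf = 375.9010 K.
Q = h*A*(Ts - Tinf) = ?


dT = 223.3910 K
Q = 334.2300 * 3.5230 * 223.3910 = 263041.1802 W

263041.1802 W


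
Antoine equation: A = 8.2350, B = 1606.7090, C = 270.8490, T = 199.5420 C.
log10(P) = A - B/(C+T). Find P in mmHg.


C+T = 470.3910
B/(C+T) = 3.4157
log10(P) = 8.2350 - 3.4157 = 4.8193
P = 10^4.8193 = 65964.7278 mmHg

65964.7278 mmHg


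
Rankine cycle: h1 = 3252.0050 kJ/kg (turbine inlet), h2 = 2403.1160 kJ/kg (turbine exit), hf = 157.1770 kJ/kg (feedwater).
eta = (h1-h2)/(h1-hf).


W = 848.8890 kJ/kg
Q_in = 3094.8280 kJ/kg
eta = 0.2743 = 27.4293%

eta = 27.4293%


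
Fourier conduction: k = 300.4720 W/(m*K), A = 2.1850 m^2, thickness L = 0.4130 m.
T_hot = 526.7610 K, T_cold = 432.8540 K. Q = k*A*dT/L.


dT = 93.9070 K
Q = 300.4720 * 2.1850 * 93.9070 / 0.4130 = 149280.5973 W

149280.5973 W


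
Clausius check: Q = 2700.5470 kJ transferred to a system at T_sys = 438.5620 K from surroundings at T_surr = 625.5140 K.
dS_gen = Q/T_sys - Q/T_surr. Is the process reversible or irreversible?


dS_sys = 2700.5470/438.5620 = 6.1577 kJ/K
dS_surr = -2700.5470/625.5140 = -4.3173 kJ/K
dS_gen = 6.1577 - 4.3173 = 1.8404 kJ/K (irreversible)

dS_gen = 1.8404 kJ/K, irreversible


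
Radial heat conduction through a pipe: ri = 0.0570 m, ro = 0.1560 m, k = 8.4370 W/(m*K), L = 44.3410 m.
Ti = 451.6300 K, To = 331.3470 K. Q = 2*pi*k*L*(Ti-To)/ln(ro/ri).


dT = 120.2830 K
ln(ro/ri) = 1.0068
Q = 2*pi*8.4370*44.3410*120.2830 / 1.0068 = 280822.8230 W

280822.8230 W


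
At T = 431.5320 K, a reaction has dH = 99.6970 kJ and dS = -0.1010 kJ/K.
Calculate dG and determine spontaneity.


T*dS = 431.5320 * -0.1010 = -43.5847 kJ
dG = 99.6970 + 43.5847 = 143.2817 kJ (non-spontaneous)

dG = 143.2817 kJ, non-spontaneous


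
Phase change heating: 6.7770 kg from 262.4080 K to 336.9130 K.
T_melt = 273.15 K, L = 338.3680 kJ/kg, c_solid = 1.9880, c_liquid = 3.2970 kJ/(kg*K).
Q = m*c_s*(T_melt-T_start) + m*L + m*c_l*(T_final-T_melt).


Q1 (sensible, solid) = 6.7770 * 1.9880 * 10.7420 = 144.7235 kJ
Q2 (latent) = 6.7770 * 338.3680 = 2293.1199 kJ
Q3 (sensible, liquid) = 6.7770 * 3.2970 * 63.7630 = 1424.7057 kJ
Q_total = 3862.5492 kJ

3862.5492 kJ


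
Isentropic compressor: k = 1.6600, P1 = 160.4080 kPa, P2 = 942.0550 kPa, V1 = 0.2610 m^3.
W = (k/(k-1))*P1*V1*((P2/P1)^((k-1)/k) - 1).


(k-1)/k = 0.3976
(P2/P1)^exp = 2.0216
W = 2.5152 * 160.4080 * 0.2610 * (2.0216 - 1) = 107.5712 kJ

107.5712 kJ


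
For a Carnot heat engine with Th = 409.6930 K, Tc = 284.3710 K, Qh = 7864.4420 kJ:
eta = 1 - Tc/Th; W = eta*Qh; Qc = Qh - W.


eta = 1 - 284.3710/409.6930 = 0.3059
W = 0.3059 * 7864.4420 = 2405.6735 kJ
Qc = 7864.4420 - 2405.6735 = 5458.7685 kJ

eta = 30.5892%, W = 2405.6735 kJ, Qc = 5458.7685 kJ


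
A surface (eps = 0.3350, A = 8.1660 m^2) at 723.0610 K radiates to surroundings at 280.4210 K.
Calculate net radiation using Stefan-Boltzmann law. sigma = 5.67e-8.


T^4 = 2.7334e+11
Tsurr^4 = 6.1836e+09
Q = 0.3350 * 5.67e-8 * 8.1660 * 2.6715e+11 = 41438.0478 W

41438.0478 W


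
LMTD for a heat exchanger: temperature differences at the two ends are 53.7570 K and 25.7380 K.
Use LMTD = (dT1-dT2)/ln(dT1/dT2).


dT1/dT2 = 2.0886
ln(dT1/dT2) = 0.7365
LMTD = 28.0190 / 0.7365 = 38.0432 K

38.0432 K


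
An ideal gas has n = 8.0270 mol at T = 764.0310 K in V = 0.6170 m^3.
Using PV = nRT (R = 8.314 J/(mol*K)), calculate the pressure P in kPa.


P = nRT/V = 8.0270 * 8.314 * 764.0310 / 0.6170
= 50988.7380 / 0.6170 = 82639.7699 Pa = 82.6398 kPa

82.6398 kPa


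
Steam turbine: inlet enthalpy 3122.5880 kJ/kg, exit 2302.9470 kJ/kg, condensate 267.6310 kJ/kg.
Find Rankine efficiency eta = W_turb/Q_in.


W = 819.6410 kJ/kg
Q_in = 2854.9570 kJ/kg
eta = 0.2871 = 28.7094%

eta = 28.7094%


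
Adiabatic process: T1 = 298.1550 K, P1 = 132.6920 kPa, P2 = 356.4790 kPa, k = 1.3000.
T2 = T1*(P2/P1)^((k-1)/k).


(k-1)/k = 0.2308
(P2/P1)^exp = 1.2562
T2 = 298.1550 * 1.2562 = 374.5293 K

374.5293 K


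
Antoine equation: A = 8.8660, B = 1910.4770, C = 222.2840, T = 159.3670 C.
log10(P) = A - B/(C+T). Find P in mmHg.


C+T = 381.6510
B/(C+T) = 5.0058
log10(P) = 8.8660 - 5.0058 = 3.8602
P = 10^3.8602 = 7247.3282 mmHg

7247.3282 mmHg


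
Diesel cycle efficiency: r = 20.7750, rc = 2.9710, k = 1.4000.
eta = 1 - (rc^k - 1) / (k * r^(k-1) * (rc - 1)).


r^(k-1) = 3.3652
rc^k = 4.5927
eta = 0.6131 = 61.3113%

61.3113%


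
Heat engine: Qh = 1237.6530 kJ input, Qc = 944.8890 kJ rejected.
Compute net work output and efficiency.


W = 1237.6530 - 944.8890 = 292.7640 kJ
eta = 292.7640 / 1237.6530 = 0.2365 = 23.6548%

W = 292.7640 kJ, eta = 23.6548%


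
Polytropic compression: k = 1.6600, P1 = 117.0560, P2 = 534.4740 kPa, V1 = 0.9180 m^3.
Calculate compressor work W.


(k-1)/k = 0.3976
(P2/P1)^exp = 1.8290
W = 2.5152 * 117.0560 * 0.9180 * (1.8290 - 1) = 224.0668 kJ

224.0668 kJ


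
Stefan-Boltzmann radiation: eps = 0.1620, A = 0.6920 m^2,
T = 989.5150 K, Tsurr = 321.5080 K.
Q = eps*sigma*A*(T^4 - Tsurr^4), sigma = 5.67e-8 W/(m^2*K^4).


T^4 = 9.5872e+11
Tsurr^4 = 1.0685e+10
Q = 0.1620 * 5.67e-8 * 0.6920 * 9.4803e+11 = 6025.9613 W

6025.9613 W


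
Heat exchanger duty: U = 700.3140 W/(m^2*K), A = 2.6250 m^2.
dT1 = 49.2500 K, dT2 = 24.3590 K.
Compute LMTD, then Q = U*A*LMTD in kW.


LMTD = 35.3561 K
Q = 700.3140 * 2.6250 * 35.3561 = 64996.0376 W = 64.9960 kW

64.9960 kW


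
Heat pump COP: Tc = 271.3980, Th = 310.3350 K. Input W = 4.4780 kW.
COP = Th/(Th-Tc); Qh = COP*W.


COP = 310.3350 / 38.9370 = 7.9702
Qh = 7.9702 * 4.4780 = 35.6905 kW

COP = 7.9702, Qh = 35.6905 kW


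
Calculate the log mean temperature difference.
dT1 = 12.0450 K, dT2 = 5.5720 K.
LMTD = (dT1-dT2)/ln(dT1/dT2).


dT1/dT2 = 2.1617
ln(dT1/dT2) = 0.7709
LMTD = 6.4730 / 0.7709 = 8.3967 K

8.3967 K


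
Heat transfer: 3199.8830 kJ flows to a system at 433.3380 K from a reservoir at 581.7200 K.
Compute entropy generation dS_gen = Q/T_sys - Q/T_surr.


dS_sys = 3199.8830/433.3380 = 7.3843 kJ/K
dS_surr = -3199.8830/581.7200 = -5.5007 kJ/K
dS_gen = 7.3843 - 5.5007 = 1.8835 kJ/K (irreversible)

dS_gen = 1.8835 kJ/K, irreversible


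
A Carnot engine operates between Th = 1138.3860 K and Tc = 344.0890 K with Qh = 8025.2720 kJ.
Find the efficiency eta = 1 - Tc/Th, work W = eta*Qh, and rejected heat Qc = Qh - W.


eta = 1 - 344.0890/1138.3860 = 0.6977
W = 0.6977 * 8025.2720 = 5599.5501 kJ
Qc = 8025.2720 - 5599.5501 = 2425.7219 kJ

eta = 69.7740%, W = 5599.5501 kJ, Qc = 2425.7219 kJ


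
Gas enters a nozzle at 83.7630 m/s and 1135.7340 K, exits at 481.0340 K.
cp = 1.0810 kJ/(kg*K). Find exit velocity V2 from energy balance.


dT = 654.7000 K
2*cp*1000*dT = 1415461.4000
V1^2 = 7016.2402
V2 = sqrt(1422477.6402) = 1192.6767 m/s

1192.6767 m/s


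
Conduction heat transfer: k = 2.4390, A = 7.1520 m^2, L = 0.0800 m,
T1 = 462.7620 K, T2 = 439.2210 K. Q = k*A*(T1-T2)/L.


dT = 23.5410 K
Q = 2.4390 * 7.1520 * 23.5410 / 0.0800 = 5133.0350 W

5133.0350 W


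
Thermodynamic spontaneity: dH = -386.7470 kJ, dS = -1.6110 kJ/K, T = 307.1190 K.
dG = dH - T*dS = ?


T*dS = 307.1190 * -1.6110 = -494.7687 kJ
dG = -386.7470 + 494.7687 = 108.0217 kJ (non-spontaneous)

dG = 108.0217 kJ, non-spontaneous


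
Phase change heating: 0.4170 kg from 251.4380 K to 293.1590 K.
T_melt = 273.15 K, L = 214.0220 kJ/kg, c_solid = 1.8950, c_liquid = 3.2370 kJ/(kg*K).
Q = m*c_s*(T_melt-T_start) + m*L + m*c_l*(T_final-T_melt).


Q1 (sensible, solid) = 0.4170 * 1.8950 * 21.7120 = 17.1571 kJ
Q2 (latent) = 0.4170 * 214.0220 = 89.2472 kJ
Q3 (sensible, liquid) = 0.4170 * 3.2370 * 20.0090 = 27.0087 kJ
Q_total = 133.4131 kJ

133.4131 kJ


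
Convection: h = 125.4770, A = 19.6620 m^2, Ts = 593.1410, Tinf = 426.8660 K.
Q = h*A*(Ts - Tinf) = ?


dT = 166.2750 K
Q = 125.4770 * 19.6620 * 166.2750 = 410221.8369 W

410221.8369 W


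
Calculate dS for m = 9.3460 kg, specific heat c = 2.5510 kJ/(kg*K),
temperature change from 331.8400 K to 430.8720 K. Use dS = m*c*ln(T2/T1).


T2/T1 = 1.2984
ln(T2/T1) = 0.2612
dS = 9.3460 * 2.5510 * 0.2612 = 6.2264 kJ/K

6.2264 kJ/K


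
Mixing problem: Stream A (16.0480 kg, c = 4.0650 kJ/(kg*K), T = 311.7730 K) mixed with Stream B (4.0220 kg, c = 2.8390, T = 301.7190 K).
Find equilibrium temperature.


num = 23783.7148
den = 76.6536
Tf = 310.2753 K

310.2753 K


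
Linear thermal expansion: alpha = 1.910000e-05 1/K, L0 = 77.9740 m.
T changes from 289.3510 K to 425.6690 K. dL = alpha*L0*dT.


dT = 136.3180 K
dL = 1.910000e-05 * 77.9740 * 136.3180 = 0.203019 m
L_final = 78.177019 m

dL = 0.203019 m


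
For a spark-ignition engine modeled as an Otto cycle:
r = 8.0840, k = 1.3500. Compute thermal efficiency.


r^(k-1) = 2.0781
eta = 1 - 1/2.0781 = 0.5188 = 51.8794%

51.8794%


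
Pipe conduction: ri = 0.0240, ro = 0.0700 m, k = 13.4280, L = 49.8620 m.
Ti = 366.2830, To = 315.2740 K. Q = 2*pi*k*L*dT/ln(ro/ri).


dT = 51.0090 K
ln(ro/ri) = 1.0704
Q = 2*pi*13.4280*49.8620*51.0090 / 1.0704 = 200467.8824 W

200467.8824 W


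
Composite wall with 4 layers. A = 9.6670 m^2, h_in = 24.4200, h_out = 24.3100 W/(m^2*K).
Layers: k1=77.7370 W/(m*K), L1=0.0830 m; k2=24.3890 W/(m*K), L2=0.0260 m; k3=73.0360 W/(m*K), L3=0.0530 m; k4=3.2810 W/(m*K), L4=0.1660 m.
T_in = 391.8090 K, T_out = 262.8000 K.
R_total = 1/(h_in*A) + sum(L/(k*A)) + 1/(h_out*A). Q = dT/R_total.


R_conv_in = 1/(24.4200*9.6670) = 0.0042
R_1 = 0.0830/(77.7370*9.6670) = 0.0001
R_2 = 0.0260/(24.3890*9.6670) = 0.0001
R_3 = 0.0530/(73.0360*9.6670) = 7.5067e-05
R_4 = 0.1660/(3.2810*9.6670) = 0.0052
R_conv_out = 1/(24.3100*9.6670) = 0.0043
R_total = 0.0140 K/W
Q = 129.0090 / 0.0140 = 9201.2540 W

R_total = 0.0140 K/W, Q = 9201.2540 W


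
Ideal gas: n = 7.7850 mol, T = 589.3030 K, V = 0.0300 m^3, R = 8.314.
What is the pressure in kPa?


P = nRT/V = 7.7850 * 8.314 * 589.3030 / 0.0300
= 38142.3361 / 0.0300 = 1271411.2043 Pa = 1271.4112 kPa

1271.4112 kPa


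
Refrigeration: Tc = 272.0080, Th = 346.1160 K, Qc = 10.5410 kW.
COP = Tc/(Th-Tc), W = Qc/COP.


COP = 272.0080 / 74.1080 = 3.6704
W = 10.5410 / 3.6704 = 2.8719 kW

COP = 3.6704, W = 2.8719 kW


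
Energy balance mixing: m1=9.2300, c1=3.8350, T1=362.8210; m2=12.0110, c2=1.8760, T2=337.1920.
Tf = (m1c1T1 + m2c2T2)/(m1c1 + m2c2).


num = 20440.6177
den = 57.9297
Tf = 352.8522 K

352.8522 K


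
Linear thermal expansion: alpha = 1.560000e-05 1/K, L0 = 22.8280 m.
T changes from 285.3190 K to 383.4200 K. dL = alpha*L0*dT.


dT = 98.1010 K
dL = 1.560000e-05 * 22.8280 * 98.1010 = 0.034935 m
L_final = 22.862935 m

dL = 0.034935 m


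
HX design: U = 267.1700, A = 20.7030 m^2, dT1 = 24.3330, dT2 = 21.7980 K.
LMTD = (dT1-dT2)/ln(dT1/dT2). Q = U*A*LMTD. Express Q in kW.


LMTD = 23.0423 K
Q = 267.1700 * 20.7030 * 23.0423 = 127451.8431 W = 127.4518 kW

127.4518 kW


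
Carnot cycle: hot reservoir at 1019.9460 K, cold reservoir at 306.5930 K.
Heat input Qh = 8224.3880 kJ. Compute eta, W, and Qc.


eta = 1 - 306.5930/1019.9460 = 0.6994
W = 0.6994 * 8224.3880 = 5752.1593 kJ
Qc = 8224.3880 - 5752.1593 = 2472.2287 kJ

eta = 69.9403%, W = 5752.1593 kJ, Qc = 2472.2287 kJ


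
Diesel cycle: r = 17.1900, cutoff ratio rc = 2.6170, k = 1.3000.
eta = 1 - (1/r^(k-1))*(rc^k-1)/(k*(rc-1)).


r^(k-1) = 2.3474
rc^k = 3.4926
eta = 0.4949 = 49.4861%

49.4861%


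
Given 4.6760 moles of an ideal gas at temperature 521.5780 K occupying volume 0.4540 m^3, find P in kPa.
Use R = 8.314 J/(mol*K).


P = nRT/V = 4.6760 * 8.314 * 521.5780 / 0.4540
= 20277.0040 / 0.4540 = 44663.0045 Pa = 44.6630 kPa

44.6630 kPa


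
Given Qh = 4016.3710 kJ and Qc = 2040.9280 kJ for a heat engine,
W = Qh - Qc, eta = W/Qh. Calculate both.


W = 4016.3710 - 2040.9280 = 1975.4430 kJ
eta = 1975.4430 / 4016.3710 = 0.4918 = 49.1848%

W = 1975.4430 kJ, eta = 49.1848%


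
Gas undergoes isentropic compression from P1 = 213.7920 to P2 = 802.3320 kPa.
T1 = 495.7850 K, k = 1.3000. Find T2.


(k-1)/k = 0.2308
(P2/P1)^exp = 1.3569
T2 = 495.7850 * 1.3569 = 672.7266 K

672.7266 K


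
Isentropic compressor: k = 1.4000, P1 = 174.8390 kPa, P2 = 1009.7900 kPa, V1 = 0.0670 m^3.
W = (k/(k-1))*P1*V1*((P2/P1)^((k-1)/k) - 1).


(k-1)/k = 0.2857
(P2/P1)^exp = 1.6504
W = 3.5000 * 174.8390 * 0.0670 * (1.6504 - 1) = 26.6676 kJ

26.6676 kJ


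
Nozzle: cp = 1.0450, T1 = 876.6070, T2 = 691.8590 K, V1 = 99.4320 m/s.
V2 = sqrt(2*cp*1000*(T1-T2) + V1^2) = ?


dT = 184.7480 K
2*cp*1000*dT = 386123.3200
V1^2 = 9886.7226
V2 = sqrt(396010.0426) = 629.2933 m/s

629.2933 m/s


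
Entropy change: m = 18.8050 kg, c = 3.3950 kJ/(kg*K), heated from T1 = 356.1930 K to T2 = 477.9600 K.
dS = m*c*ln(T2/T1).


T2/T1 = 1.3419
ln(T2/T1) = 0.2941
dS = 18.8050 * 3.3950 * 0.2941 = 18.7733 kJ/K

18.7733 kJ/K


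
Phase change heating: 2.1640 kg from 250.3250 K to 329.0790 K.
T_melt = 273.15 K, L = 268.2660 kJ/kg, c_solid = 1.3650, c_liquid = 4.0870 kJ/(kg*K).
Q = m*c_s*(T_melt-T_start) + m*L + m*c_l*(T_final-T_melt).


Q1 (sensible, solid) = 2.1640 * 1.3650 * 22.8250 = 67.4219 kJ
Q2 (latent) = 2.1640 * 268.2660 = 580.5276 kJ
Q3 (sensible, liquid) = 2.1640 * 4.0870 * 55.9290 = 494.6511 kJ
Q_total = 1142.6005 kJ

1142.6005 kJ


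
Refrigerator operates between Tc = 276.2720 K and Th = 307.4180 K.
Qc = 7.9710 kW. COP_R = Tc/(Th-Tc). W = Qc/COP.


COP = 276.2720 / 31.1460 = 8.8702
W = 7.9710 / 8.8702 = 0.8986 kW

COP = 8.8702, W = 0.8986 kW


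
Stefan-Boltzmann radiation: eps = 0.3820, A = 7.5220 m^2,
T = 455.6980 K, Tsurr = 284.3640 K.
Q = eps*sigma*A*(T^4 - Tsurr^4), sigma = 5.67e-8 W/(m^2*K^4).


T^4 = 4.3123e+10
Tsurr^4 = 6.5388e+09
Q = 0.3820 * 5.67e-8 * 7.5220 * 3.6584e+10 = 5960.3626 W

5960.3626 W


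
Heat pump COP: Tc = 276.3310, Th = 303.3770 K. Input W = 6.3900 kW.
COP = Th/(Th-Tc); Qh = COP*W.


COP = 303.3770 / 27.0460 = 11.2171
Qh = 11.2171 * 6.3900 = 71.6771 kW

COP = 11.2171, Qh = 71.6771 kW


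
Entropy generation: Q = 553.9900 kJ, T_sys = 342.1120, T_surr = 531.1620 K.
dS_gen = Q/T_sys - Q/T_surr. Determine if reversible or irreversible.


dS_sys = 553.9900/342.1120 = 1.6193 kJ/K
dS_surr = -553.9900/531.1620 = -1.0430 kJ/K
dS_gen = 1.6193 - 1.0430 = 0.5763 kJ/K (irreversible)

dS_gen = 0.5763 kJ/K, irreversible


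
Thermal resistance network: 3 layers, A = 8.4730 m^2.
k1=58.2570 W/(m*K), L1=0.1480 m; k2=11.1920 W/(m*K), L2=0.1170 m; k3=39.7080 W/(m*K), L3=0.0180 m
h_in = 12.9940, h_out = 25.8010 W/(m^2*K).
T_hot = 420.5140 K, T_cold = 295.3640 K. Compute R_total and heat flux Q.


R_conv_in = 1/(12.9940*8.4730) = 0.0091
R_1 = 0.1480/(58.2570*8.4730) = 0.0003
R_2 = 0.1170/(11.1920*8.4730) = 0.0012
R_3 = 0.0180/(39.7080*8.4730) = 5.3500e-05
R_conv_out = 1/(25.8010*8.4730) = 0.0046
R_total = 0.0152 K/W
Q = 125.1500 / 0.0152 = 8209.6575 W

R_total = 0.0152 K/W, Q = 8209.6575 W


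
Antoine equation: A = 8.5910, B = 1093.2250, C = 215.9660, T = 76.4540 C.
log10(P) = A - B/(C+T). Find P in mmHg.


C+T = 292.4200
B/(C+T) = 3.7385
log10(P) = 8.5910 - 3.7385 = 4.8525
P = 10^4.8525 = 71196.0869 mmHg

71196.0869 mmHg


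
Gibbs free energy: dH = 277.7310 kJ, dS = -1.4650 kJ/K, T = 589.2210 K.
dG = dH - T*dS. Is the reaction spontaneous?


T*dS = 589.2210 * -1.4650 = -863.2088 kJ
dG = 277.7310 + 863.2088 = 1140.9398 kJ (non-spontaneous)

dG = 1140.9398 kJ, non-spontaneous


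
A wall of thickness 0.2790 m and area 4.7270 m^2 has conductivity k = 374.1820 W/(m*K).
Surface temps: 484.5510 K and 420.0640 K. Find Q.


dT = 64.4870 K
Q = 374.1820 * 4.7270 * 64.4870 / 0.2790 = 408824.0767 W

408824.0767 W


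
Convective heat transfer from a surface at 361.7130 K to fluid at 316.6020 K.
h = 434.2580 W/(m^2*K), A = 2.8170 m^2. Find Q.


dT = 45.1110 K
Q = 434.2580 * 2.8170 * 45.1110 = 55184.5022 W

55184.5022 W


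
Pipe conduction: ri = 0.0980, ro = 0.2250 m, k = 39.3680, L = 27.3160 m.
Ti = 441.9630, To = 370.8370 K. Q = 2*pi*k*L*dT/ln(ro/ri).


dT = 71.1260 K
ln(ro/ri) = 0.8311
Q = 2*pi*39.3680*27.3160*71.1260 / 0.8311 = 578226.8091 W

578226.8091 W


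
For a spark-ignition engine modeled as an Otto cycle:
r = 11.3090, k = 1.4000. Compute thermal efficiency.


r^(k-1) = 2.6386
eta = 1 - 1/2.6386 = 0.6210 = 62.1008%

62.1008%


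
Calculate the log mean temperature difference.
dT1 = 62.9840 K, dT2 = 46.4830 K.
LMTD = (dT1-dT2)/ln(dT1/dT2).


dT1/dT2 = 1.3550
ln(dT1/dT2) = 0.3038
LMTD = 16.5010 / 0.3038 = 54.3164 K

54.3164 K


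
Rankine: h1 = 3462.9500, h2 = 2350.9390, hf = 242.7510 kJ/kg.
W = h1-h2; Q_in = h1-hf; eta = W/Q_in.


W = 1112.0110 kJ/kg
Q_in = 3220.1990 kJ/kg
eta = 0.3453 = 34.5324%

eta = 34.5324%


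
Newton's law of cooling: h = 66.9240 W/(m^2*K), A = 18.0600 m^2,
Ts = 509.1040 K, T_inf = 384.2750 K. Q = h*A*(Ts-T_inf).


dT = 124.8290 K
Q = 66.9240 * 18.0600 * 124.8290 = 150874.2513 W

150874.2513 W


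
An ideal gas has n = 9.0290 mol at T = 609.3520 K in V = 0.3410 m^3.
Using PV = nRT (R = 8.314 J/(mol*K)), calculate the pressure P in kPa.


P = nRT/V = 9.0290 * 8.314 * 609.3520 / 0.3410
= 45742.2912 / 0.3410 = 134141.6163 Pa = 134.1416 kPa

134.1416 kPa


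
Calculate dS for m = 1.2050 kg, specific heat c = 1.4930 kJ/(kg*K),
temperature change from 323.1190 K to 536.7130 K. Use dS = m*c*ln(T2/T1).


T2/T1 = 1.6610
ln(T2/T1) = 0.5074
dS = 1.2050 * 1.4930 * 0.5074 = 0.9129 kJ/K

0.9129 kJ/K


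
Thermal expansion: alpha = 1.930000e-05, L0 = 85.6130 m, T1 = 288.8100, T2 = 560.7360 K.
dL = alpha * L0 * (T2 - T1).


dT = 271.9260 K
dL = 1.930000e-05 * 85.6130 * 271.9260 = 0.449312 m
L_final = 86.062312 m

dL = 0.449312 m


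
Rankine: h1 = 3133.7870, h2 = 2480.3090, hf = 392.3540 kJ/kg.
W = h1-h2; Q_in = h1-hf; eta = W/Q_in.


W = 653.4780 kJ/kg
Q_in = 2741.4330 kJ/kg
eta = 0.2384 = 23.8371%

eta = 23.8371%


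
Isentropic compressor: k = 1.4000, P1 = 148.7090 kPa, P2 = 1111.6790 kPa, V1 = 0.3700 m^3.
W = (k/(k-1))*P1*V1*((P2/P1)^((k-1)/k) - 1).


(k-1)/k = 0.2857
(P2/P1)^exp = 1.7767
W = 3.5000 * 148.7090 * 0.3700 * (1.7767 - 1) = 149.5738 kJ

149.5738 kJ


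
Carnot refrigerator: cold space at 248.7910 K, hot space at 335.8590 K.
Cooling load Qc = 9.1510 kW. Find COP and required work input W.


COP = 248.7910 / 87.0680 = 2.8574
W = 9.1510 / 2.8574 = 3.2025 kW

COP = 2.8574, W = 3.2025 kW


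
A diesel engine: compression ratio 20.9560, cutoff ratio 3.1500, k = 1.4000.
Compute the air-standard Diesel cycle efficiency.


r^(k-1) = 3.3769
rc^k = 4.9847
eta = 0.6080 = 60.7987%

60.7987%


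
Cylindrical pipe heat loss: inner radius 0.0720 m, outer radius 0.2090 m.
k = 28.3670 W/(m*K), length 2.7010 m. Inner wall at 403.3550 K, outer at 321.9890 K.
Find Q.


dT = 81.3660 K
ln(ro/ri) = 1.0657
Q = 2*pi*28.3670*2.7010*81.3660 / 1.0657 = 36756.8976 W

36756.8976 W


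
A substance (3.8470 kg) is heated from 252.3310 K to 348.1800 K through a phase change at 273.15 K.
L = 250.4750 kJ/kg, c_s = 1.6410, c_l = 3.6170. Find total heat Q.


Q1 (sensible, solid) = 3.8470 * 1.6410 * 20.8190 = 131.4288 kJ
Q2 (latent) = 3.8470 * 250.4750 = 963.5773 kJ
Q3 (sensible, liquid) = 3.8470 * 3.6170 * 75.0300 = 1044.0124 kJ
Q_total = 2139.0185 kJ

2139.0185 kJ


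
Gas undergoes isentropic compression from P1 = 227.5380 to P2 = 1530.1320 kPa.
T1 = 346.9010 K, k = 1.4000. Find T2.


(k-1)/k = 0.2857
(P2/P1)^exp = 1.7238
T2 = 346.9010 * 1.7238 = 597.9765 K

597.9765 K


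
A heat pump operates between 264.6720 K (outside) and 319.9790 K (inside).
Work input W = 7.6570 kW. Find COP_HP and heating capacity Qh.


COP = 319.9790 / 55.3070 = 5.7855
Qh = 5.7855 * 7.6570 = 44.2996 kW

COP = 5.7855, Qh = 44.2996 kW


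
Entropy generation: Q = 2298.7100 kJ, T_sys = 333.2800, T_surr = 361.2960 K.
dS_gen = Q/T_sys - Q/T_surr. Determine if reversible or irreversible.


dS_sys = 2298.7100/333.2800 = 6.8972 kJ/K
dS_surr = -2298.7100/361.2960 = -6.3624 kJ/K
dS_gen = 6.8972 - 6.3624 = 0.5348 kJ/K (irreversible)

dS_gen = 0.5348 kJ/K, irreversible


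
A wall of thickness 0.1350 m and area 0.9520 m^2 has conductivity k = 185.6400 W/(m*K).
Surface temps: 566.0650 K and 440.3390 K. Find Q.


dT = 125.7260 K
Q = 185.6400 * 0.9520 * 125.7260 / 0.1350 = 164588.6330 W

164588.6330 W


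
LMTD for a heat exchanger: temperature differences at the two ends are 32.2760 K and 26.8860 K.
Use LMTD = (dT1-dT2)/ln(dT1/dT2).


dT1/dT2 = 1.2005
ln(dT1/dT2) = 0.1827
LMTD = 5.3900 / 0.1827 = 29.4990 K

29.4990 K


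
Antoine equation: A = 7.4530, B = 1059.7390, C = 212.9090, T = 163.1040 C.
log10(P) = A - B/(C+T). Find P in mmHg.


C+T = 376.0130
B/(C+T) = 2.8184
log10(P) = 7.4530 - 2.8184 = 4.6346
P = 10^4.6346 = 43116.4162 mmHg

43116.4162 mmHg


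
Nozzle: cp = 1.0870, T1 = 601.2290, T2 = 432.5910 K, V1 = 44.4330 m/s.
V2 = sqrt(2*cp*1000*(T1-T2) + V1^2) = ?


dT = 168.6380 K
2*cp*1000*dT = 366619.0120
V1^2 = 1974.2915
V2 = sqrt(368593.3035) = 607.1189 m/s

607.1189 m/s


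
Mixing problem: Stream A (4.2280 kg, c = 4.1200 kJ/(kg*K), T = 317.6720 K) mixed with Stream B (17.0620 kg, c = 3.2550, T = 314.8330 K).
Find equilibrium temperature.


num = 23018.4634
den = 72.9562
Tf = 315.5109 K

315.5109 K


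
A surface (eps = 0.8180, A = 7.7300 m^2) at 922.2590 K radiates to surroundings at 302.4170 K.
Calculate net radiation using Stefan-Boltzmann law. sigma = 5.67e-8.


T^4 = 7.2346e+11
Tsurr^4 = 8.3642e+09
Q = 0.8180 * 5.67e-8 * 7.7300 * 7.1509e+11 = 256375.8594 W

256375.8594 W


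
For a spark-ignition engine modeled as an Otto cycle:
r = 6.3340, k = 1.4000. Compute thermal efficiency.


r^(k-1) = 2.0925
eta = 1 - 1/2.0925 = 0.5221 = 52.2109%

52.2109%


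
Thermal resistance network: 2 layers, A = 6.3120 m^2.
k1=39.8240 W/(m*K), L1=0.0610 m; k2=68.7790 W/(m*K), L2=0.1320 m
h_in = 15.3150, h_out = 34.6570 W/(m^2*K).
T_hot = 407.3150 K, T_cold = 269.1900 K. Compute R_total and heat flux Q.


R_conv_in = 1/(15.3150*6.3120) = 0.0103
R_1 = 0.0610/(39.8240*6.3120) = 0.0002
R_2 = 0.1320/(68.7790*6.3120) = 0.0003
R_conv_out = 1/(34.6570*6.3120) = 0.0046
R_total = 0.0155 K/W
Q = 138.1250 / 0.0155 = 8932.7840 W

R_total = 0.0155 K/W, Q = 8932.7840 W


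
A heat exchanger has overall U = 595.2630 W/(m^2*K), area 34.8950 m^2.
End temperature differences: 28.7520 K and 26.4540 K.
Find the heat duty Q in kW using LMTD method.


LMTD = 27.5870 K
Q = 595.2630 * 34.8950 * 27.5870 = 573029.9903 W = 573.0300 kW

573.0300 kW


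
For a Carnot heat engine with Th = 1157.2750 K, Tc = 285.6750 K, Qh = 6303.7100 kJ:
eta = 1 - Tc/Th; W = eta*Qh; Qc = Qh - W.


eta = 1 - 285.6750/1157.2750 = 0.7531
W = 0.7531 * 6303.7100 = 4747.6301 kJ
Qc = 6303.7100 - 4747.6301 = 1556.0799 kJ

eta = 75.3149%, W = 4747.6301 kJ, Qc = 1556.0799 kJ


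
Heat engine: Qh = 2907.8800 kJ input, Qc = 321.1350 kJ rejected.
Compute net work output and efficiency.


W = 2907.8800 - 321.1350 = 2586.7450 kJ
eta = 2586.7450 / 2907.8800 = 0.8896 = 88.9564%

W = 2586.7450 kJ, eta = 88.9564%


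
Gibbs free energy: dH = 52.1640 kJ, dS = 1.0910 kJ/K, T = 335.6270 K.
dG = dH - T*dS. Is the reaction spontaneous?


T*dS = 335.6270 * 1.0910 = 366.1691 kJ
dG = 52.1640 - 366.1691 = -314.0051 kJ (spontaneous)

dG = -314.0051 kJ, spontaneous


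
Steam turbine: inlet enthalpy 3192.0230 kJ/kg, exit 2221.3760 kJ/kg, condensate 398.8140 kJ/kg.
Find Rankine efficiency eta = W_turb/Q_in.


W = 970.6470 kJ/kg
Q_in = 2793.2090 kJ/kg
eta = 0.3475 = 34.7502%

eta = 34.7502%


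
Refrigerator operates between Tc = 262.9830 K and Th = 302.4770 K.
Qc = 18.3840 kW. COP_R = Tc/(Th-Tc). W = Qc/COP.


COP = 262.9830 / 39.4940 = 6.6588
W = 18.3840 / 6.6588 = 2.7609 kW

COP = 6.6588, W = 2.7609 kW


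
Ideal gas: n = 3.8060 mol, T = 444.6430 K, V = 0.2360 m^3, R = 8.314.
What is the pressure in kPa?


P = nRT/V = 3.8060 * 8.314 * 444.6430 / 0.2360
= 14069.8758 / 0.2360 = 59618.1178 Pa = 59.6181 kPa

59.6181 kPa


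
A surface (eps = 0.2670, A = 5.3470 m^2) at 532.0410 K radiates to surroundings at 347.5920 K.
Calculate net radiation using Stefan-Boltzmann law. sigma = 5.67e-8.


T^4 = 8.0127e+10
Tsurr^4 = 1.4598e+10
Q = 0.2670 * 5.67e-8 * 5.3470 * 6.5530e+10 = 5304.4833 W

5304.4833 W


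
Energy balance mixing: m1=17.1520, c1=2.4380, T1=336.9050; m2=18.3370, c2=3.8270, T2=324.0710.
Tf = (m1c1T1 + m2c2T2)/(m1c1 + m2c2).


num = 36830.1225
den = 111.9923
Tf = 328.8631 K

328.8631 K


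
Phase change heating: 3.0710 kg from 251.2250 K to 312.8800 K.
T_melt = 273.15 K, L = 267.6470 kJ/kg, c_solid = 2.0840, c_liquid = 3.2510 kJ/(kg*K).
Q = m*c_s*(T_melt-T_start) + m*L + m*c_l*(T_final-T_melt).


Q1 (sensible, solid) = 3.0710 * 2.0840 * 21.9250 = 140.3192 kJ
Q2 (latent) = 3.0710 * 267.6470 = 821.9439 kJ
Q3 (sensible, liquid) = 3.0710 * 3.2510 * 39.7300 = 396.6572 kJ
Q_total = 1358.9204 kJ

1358.9204 kJ


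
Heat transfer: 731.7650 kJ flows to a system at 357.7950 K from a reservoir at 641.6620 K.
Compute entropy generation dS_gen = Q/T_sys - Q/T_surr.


dS_sys = 731.7650/357.7950 = 2.0452 kJ/K
dS_surr = -731.7650/641.6620 = -1.1404 kJ/K
dS_gen = 2.0452 - 1.1404 = 0.9048 kJ/K (irreversible)

dS_gen = 0.9048 kJ/K, irreversible


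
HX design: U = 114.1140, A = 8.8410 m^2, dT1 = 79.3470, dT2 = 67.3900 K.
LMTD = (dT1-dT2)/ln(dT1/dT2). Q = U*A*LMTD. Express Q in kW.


LMTD = 73.2058 K
Q = 114.1140 * 8.8410 * 73.2058 = 73856.0285 W = 73.8560 kW

73.8560 kW


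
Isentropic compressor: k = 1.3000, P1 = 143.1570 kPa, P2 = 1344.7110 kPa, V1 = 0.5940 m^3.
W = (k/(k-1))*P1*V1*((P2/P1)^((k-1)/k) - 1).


(k-1)/k = 0.2308
(P2/P1)^exp = 1.6769
W = 4.3333 * 143.1570 * 0.5940 * (1.6769 - 1) = 249.4125 kJ

249.4125 kJ


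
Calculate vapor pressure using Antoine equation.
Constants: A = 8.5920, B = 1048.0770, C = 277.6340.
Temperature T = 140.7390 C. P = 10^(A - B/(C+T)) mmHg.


C+T = 418.3730
B/(C+T) = 2.5051
log10(P) = 8.5920 - 2.5051 = 6.0869
P = 10^6.0869 = 1221445.7739 mmHg

1221445.7739 mmHg


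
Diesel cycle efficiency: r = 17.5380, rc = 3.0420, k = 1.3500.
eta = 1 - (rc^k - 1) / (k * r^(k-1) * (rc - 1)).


r^(k-1) = 2.7252
rc^k = 4.4902
eta = 0.5354 = 53.5413%

53.5413%


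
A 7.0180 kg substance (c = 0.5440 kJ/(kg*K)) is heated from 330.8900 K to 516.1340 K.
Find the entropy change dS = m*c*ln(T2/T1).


T2/T1 = 1.5598
ln(T2/T1) = 0.4446
dS = 7.0180 * 0.5440 * 0.4446 = 1.6973 kJ/K

1.6973 kJ/K


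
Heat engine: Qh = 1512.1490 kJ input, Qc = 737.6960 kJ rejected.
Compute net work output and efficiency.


W = 1512.1490 - 737.6960 = 774.4530 kJ
eta = 774.4530 / 1512.1490 = 0.5122 = 51.2154%

W = 774.4530 kJ, eta = 51.2154%


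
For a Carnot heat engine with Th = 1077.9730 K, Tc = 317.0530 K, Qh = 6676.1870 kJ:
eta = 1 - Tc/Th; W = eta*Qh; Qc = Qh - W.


eta = 1 - 317.0530/1077.9730 = 0.7059
W = 0.7059 * 6676.1870 = 4712.5895 kJ
Qc = 6676.1870 - 4712.5895 = 1963.5975 kJ

eta = 70.5880%, W = 4712.5895 kJ, Qc = 1963.5975 kJ


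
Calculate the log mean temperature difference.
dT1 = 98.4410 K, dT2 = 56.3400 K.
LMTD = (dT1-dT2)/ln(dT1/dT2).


dT1/dT2 = 1.7473
ln(dT1/dT2) = 0.5581
LMTD = 42.1010 / 0.5581 = 75.4427 K

75.4427 K


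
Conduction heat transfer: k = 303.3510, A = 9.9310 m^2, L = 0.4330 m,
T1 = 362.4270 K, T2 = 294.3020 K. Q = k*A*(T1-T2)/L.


dT = 68.1250 K
Q = 303.3510 * 9.9310 * 68.1250 / 0.4330 = 473976.7424 W

473976.7424 W


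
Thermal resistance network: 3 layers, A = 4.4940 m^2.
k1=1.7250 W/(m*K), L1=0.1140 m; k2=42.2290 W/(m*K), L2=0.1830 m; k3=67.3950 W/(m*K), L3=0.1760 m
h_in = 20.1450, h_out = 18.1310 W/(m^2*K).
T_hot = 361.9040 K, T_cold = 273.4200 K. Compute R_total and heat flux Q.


R_conv_in = 1/(20.1450*4.4940) = 0.0110
R_1 = 0.1140/(1.7250*4.4940) = 0.0147
R_2 = 0.1830/(42.2290*4.4940) = 0.0010
R_3 = 0.1760/(67.3950*4.4940) = 0.0006
R_conv_out = 1/(18.1310*4.4940) = 0.0123
R_total = 0.0396 K/W
Q = 88.4840 / 0.0396 = 2236.1558 W

R_total = 0.0396 K/W, Q = 2236.1558 W


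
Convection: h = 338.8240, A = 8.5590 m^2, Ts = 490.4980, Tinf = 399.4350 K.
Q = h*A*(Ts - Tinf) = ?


dT = 91.0630 K
Q = 338.8240 * 8.5590 * 91.0630 = 264082.2097 W

264082.2097 W


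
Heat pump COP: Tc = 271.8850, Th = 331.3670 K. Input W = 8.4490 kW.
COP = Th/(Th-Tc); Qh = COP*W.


COP = 331.3670 / 59.4820 = 5.5709
Qh = 5.5709 * 8.4490 = 47.0684 kW

COP = 5.5709, Qh = 47.0684 kW


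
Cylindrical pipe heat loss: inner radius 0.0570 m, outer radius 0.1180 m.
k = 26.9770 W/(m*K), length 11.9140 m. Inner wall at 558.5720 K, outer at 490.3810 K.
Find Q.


dT = 68.1910 K
ln(ro/ri) = 0.7276
Q = 2*pi*26.9770*11.9140*68.1910 / 0.7276 = 189254.2213 W

189254.2213 W


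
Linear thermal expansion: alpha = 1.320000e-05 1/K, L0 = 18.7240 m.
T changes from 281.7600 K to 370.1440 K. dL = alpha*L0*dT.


dT = 88.3840 K
dL = 1.320000e-05 * 18.7240 * 88.3840 = 0.021845 m
L_final = 18.745845 m

dL = 0.021845 m


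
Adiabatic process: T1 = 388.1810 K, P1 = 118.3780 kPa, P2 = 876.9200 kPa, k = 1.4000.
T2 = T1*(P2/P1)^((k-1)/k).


(k-1)/k = 0.2857
(P2/P1)^exp = 1.7721
T2 = 388.1810 * 1.7721 = 687.8866 K

687.8866 K


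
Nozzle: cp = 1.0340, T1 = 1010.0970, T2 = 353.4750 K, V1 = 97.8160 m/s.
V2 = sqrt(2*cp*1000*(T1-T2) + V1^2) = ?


dT = 656.6220 K
2*cp*1000*dT = 1357894.2960
V1^2 = 9567.9699
V2 = sqrt(1367462.2659) = 1169.3854 m/s

1169.3854 m/s


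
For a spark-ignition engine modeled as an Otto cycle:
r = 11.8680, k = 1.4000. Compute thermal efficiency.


r^(k-1) = 2.6900
eta = 1 - 1/2.6900 = 0.6283 = 62.8252%

62.8252%


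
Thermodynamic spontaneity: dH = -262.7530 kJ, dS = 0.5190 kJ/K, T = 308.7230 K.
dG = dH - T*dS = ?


T*dS = 308.7230 * 0.5190 = 160.2272 kJ
dG = -262.7530 - 160.2272 = -422.9802 kJ (spontaneous)

dG = -422.9802 kJ, spontaneous


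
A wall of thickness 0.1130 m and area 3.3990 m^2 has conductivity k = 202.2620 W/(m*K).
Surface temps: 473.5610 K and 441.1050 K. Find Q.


dT = 32.4560 K
Q = 202.2620 * 3.3990 * 32.4560 / 0.1130 = 197461.3096 W

197461.3096 W


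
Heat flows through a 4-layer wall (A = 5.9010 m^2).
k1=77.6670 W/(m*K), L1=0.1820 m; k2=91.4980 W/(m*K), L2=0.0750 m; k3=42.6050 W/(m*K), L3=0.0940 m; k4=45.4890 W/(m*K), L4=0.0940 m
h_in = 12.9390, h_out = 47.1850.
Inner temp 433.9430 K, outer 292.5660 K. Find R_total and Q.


R_conv_in = 1/(12.9390*5.9010) = 0.0131
R_1 = 0.1820/(77.6670*5.9010) = 0.0004
R_2 = 0.0750/(91.4980*5.9010) = 0.0001
R_3 = 0.0940/(42.6050*5.9010) = 0.0004
R_4 = 0.0940/(45.4890*5.9010) = 0.0004
R_conv_out = 1/(47.1850*5.9010) = 0.0036
R_total = 0.0179 K/W
Q = 141.3770 / 0.0179 = 7876.7713 W

R_total = 0.0179 K/W, Q = 7876.7713 W


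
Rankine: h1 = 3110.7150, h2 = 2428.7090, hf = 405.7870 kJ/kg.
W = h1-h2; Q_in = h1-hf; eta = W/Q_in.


W = 682.0060 kJ/kg
Q_in = 2704.9280 kJ/kg
eta = 0.2521 = 25.2135%

eta = 25.2135%


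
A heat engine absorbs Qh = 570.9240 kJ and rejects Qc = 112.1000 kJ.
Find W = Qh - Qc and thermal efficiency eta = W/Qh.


W = 570.9240 - 112.1000 = 458.8240 kJ
eta = 458.8240 / 570.9240 = 0.8037 = 80.3652%

W = 458.8240 kJ, eta = 80.3652%


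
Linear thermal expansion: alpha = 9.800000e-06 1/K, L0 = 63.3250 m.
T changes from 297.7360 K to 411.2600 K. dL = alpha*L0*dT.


dT = 113.5240 K
dL = 9.800000e-06 * 63.3250 * 113.5240 = 0.070451 m
L_final = 63.395451 m

dL = 0.070451 m


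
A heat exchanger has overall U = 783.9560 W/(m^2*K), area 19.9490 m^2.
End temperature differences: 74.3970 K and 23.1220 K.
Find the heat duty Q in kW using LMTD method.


LMTD = 43.8761 K
Q = 783.9560 * 19.9490 * 43.8761 = 686184.7437 W = 686.1847 kW

686.1847 kW


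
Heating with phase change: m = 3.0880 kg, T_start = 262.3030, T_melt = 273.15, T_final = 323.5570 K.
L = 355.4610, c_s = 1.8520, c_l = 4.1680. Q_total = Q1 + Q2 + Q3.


Q1 (sensible, solid) = 3.0880 * 1.8520 * 10.8470 = 62.0337 kJ
Q2 (latent) = 3.0880 * 355.4610 = 1097.6636 kJ
Q3 (sensible, liquid) = 3.0880 * 4.1680 * 50.4070 = 648.7776 kJ
Q_total = 1808.4749 kJ

1808.4749 kJ


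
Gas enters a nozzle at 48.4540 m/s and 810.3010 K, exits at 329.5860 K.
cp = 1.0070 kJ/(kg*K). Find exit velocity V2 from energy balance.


dT = 480.7150 K
2*cp*1000*dT = 968160.0100
V1^2 = 2347.7901
V2 = sqrt(970507.8001) = 985.1435 m/s

985.1435 m/s


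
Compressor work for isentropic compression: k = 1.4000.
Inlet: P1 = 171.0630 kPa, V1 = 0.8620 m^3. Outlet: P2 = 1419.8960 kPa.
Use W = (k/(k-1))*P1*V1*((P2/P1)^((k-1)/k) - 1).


(k-1)/k = 0.2857
(P2/P1)^exp = 1.8306
W = 3.5000 * 171.0630 * 0.8620 * (1.8306 - 1) = 428.6847 kJ

428.6847 kJ


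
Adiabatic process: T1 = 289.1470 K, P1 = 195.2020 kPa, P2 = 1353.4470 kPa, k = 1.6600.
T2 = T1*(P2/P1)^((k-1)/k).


(k-1)/k = 0.3976
(P2/P1)^exp = 2.1595
T2 = 289.1470 * 2.1595 = 624.4175 K

624.4175 K


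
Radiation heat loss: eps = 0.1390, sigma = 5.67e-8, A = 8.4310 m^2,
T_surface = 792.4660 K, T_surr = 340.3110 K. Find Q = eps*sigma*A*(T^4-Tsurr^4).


T^4 = 3.9439e+11
Tsurr^4 = 1.3412e+10
Q = 0.1390 * 5.67e-8 * 8.4310 * 3.8097e+11 = 25314.7137 W

25314.7137 W


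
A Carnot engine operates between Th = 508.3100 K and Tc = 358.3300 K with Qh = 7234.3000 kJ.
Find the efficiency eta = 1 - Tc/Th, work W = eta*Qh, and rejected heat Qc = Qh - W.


eta = 1 - 358.3300/508.3100 = 0.2951
W = 0.2951 * 7234.3000 = 2134.5248 kJ
Qc = 7234.3000 - 2134.5248 = 5099.7752 kJ

eta = 29.5056%, W = 2134.5248 kJ, Qc = 5099.7752 kJ


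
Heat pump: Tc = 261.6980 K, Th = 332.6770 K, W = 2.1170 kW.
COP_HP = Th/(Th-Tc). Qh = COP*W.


COP = 332.6770 / 70.9790 = 4.6870
Qh = 4.6870 * 2.1170 = 9.9223 kW

COP = 4.6870, Qh = 9.9223 kW


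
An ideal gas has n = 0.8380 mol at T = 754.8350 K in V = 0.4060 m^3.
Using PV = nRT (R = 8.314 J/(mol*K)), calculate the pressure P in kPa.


P = nRT/V = 0.8380 * 8.314 * 754.8350 / 0.4060
= 5259.0351 / 0.4060 = 12953.2884 Pa = 12.9533 kPa

12.9533 kPa


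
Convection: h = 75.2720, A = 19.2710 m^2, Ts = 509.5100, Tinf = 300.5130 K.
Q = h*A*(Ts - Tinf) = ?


dT = 208.9970 K
Q = 75.2720 * 19.2710 * 208.9970 = 303164.0911 W

303164.0911 W


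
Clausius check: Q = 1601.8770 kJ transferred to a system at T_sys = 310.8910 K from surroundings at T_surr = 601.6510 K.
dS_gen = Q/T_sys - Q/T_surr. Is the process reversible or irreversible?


dS_sys = 1601.8770/310.8910 = 5.1525 kJ/K
dS_surr = -1601.8770/601.6510 = -2.6625 kJ/K
dS_gen = 5.1525 - 2.6625 = 2.4901 kJ/K (irreversible)

dS_gen = 2.4901 kJ/K, irreversible


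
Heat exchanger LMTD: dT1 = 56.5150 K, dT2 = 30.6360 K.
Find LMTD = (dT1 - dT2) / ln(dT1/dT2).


dT1/dT2 = 1.8447
ln(dT1/dT2) = 0.6123
LMTD = 25.8790 / 0.6123 = 42.2631 K

42.2631 K


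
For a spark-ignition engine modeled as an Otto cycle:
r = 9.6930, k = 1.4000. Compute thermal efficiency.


r^(k-1) = 2.4808
eta = 1 - 1/2.4808 = 0.5969 = 59.6896%

59.6896%


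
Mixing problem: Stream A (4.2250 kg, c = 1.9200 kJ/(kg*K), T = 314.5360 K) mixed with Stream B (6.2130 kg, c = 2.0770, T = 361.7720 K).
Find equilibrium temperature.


num = 7219.9670
den = 21.0164
Tf = 343.5396 K

343.5396 K


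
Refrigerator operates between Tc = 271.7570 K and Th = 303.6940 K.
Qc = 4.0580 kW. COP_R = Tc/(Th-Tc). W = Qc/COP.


COP = 271.7570 / 31.9370 = 8.5092
W = 4.0580 / 8.5092 = 0.4769 kW

COP = 8.5092, W = 0.4769 kW


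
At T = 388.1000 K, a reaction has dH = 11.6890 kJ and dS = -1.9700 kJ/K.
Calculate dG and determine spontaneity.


T*dS = 388.1000 * -1.9700 = -764.5570 kJ
dG = 11.6890 + 764.5570 = 776.2460 kJ (non-spontaneous)

dG = 776.2460 kJ, non-spontaneous


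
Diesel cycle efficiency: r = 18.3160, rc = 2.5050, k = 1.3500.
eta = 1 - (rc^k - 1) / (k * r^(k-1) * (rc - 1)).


r^(k-1) = 2.7669
rc^k = 3.4545
eta = 0.5634 = 56.3374%

56.3374%


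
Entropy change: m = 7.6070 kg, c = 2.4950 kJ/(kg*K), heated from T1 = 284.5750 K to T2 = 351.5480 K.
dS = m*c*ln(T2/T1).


T2/T1 = 1.2353
ln(T2/T1) = 0.2113
dS = 7.6070 * 2.4950 * 0.2113 = 4.0113 kJ/K

4.0113 kJ/K


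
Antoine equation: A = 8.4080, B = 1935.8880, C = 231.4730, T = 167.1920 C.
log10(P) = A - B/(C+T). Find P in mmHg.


C+T = 398.6650
B/(C+T) = 4.8559
log10(P) = 8.4080 - 4.8559 = 3.5521
P = 10^3.5521 = 3565.1134 mmHg

3565.1134 mmHg


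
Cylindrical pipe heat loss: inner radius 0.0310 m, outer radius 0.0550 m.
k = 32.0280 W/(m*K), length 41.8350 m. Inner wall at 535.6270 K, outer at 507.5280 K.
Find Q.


dT = 28.0990 K
ln(ro/ri) = 0.5733
Q = 2*pi*32.0280*41.8350*28.0990 / 0.5733 = 412594.6131 W

412594.6131 W


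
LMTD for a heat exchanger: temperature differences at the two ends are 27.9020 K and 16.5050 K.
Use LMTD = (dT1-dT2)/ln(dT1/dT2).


dT1/dT2 = 1.6905
ln(dT1/dT2) = 0.5250
LMTD = 11.3970 / 0.5250 = 21.7071 K

21.7071 K


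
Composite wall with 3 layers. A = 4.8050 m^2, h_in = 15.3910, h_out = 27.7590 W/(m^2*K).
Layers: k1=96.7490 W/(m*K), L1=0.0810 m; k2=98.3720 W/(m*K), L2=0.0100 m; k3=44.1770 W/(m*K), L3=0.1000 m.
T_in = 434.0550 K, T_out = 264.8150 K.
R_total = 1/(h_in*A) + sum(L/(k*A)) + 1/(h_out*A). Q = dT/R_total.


R_conv_in = 1/(15.3910*4.8050) = 0.0135
R_1 = 0.0810/(96.7490*4.8050) = 0.0002
R_2 = 0.0100/(98.3720*4.8050) = 2.1156e-05
R_3 = 0.1000/(44.1770*4.8050) = 0.0005
R_conv_out = 1/(27.7590*4.8050) = 0.0075
R_total = 0.0217 K/W
Q = 169.2400 / 0.0217 = 7804.2141 W

R_total = 0.0217 K/W, Q = 7804.2141 W


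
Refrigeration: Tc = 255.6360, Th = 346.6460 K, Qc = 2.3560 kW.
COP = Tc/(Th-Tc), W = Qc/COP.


COP = 255.6360 / 91.0100 = 2.8089
W = 2.3560 / 2.8089 = 0.8388 kW

COP = 2.8089, W = 0.8388 kW


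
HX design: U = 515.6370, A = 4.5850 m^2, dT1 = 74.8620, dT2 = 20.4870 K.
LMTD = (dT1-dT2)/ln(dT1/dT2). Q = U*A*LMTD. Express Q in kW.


LMTD = 41.9607 K
Q = 515.6370 * 4.5850 * 41.9607 = 99203.2680 W = 99.2033 kW

99.2033 kW


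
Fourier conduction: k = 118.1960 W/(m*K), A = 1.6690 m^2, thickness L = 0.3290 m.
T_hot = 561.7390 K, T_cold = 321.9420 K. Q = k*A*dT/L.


dT = 239.7970 K
Q = 118.1960 * 1.6690 * 239.7970 / 0.3290 = 143782.8089 W

143782.8089 W


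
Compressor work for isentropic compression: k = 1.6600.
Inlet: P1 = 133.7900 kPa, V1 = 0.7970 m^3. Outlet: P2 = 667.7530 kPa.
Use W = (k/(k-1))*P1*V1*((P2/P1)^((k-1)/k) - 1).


(k-1)/k = 0.3976
(P2/P1)^exp = 1.8949
W = 2.5152 * 133.7900 * 0.7970 * (1.8949 - 1) = 240.0148 kJ

240.0148 kJ


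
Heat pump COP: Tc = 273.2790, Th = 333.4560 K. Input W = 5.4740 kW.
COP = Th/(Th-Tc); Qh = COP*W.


COP = 333.4560 / 60.1770 = 5.5413
Qh = 5.5413 * 5.4740 = 30.3328 kW

COP = 5.5413, Qh = 30.3328 kW


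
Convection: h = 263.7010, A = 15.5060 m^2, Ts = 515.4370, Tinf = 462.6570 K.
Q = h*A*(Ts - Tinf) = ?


dT = 52.7800 K
Q = 263.7010 * 15.5060 * 52.7800 = 215814.6599 W

215814.6599 W


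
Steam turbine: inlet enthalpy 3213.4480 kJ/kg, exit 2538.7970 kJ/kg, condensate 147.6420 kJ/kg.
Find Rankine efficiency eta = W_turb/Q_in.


W = 674.6510 kJ/kg
Q_in = 3065.8060 kJ/kg
eta = 0.2201 = 22.0057%

eta = 22.0057%
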